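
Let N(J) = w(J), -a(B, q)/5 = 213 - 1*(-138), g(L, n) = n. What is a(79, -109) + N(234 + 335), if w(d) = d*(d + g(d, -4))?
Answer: 319730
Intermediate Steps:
a(B, q) = -1755 (a(B, q) = -5*(213 - 1*(-138)) = -5*(213 + 138) = -5*351 = -1755)
w(d) = d*(-4 + d) (w(d) = d*(d - 4) = d*(-4 + d))
N(J) = J*(-4 + J)
a(79, -109) + N(234 + 335) = -1755 + (234 + 335)*(-4 + (234 + 335)) = -1755 + 569*(-4 + 569) = -1755 + 569*565 = -1755 + 321485 = 319730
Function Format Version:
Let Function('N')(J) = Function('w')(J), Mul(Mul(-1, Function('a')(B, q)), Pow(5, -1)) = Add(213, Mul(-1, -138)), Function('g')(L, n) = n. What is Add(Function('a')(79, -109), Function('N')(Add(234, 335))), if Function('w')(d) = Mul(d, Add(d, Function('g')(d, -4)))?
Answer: 319730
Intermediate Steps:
Function('a')(B, q) = -1755 (Function('a')(B, q) = Mul(-5, Add(213, Mul(-1, -138))) = Mul(-5, Add(213, 138)) = Mul(-5, 351) = -1755)
Function('w')(d) = Mul(d, Add(-4, d)) (Function('w')(d) = Mul(d, Add(d, -4)) = Mul(d, Add(-4, d)))
Function('N')(J) = Mul(J, Add(-4, J))
Add(Function('a')(79, -109), Function('N')(Add(234, 335))) = Add(-1755, Mul(Add(234, 335), Add(-4, Add(234, 335)))) = Add(-1755, Mul(569, Add(-4, 569))) = Add(-1755, Mul(569, 565)) = Add(-1755, 321485) = 319730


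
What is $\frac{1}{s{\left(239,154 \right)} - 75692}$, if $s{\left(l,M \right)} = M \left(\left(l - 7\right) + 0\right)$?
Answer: $- \frac{1}{39964} \approx -2.5023 \cdot 10^{-5}$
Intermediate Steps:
$s{\left(l,M \right)} = M \left(-7 + l\right)$ ($s{\left(l,M \right)} = M \left(\left(-7 + l\right) + 0\right) = M \left(-7 + l\right)$)
$\frac{1}{s{\left(239,154 \right)} - 75692} = \frac{1}{154 \left(-7 + 239\right) - 75692} = \frac{1}{154 \cdot 232 - 75692} = \frac{1}{35728 - 75692} = \frac{1}{-39964} = - \frac{1}{39964}$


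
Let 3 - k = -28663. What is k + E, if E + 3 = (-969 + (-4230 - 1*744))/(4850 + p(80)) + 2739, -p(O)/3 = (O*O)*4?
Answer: 2259379843/71950 ≈ 31402.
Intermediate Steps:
p(O) = -12*O**2 (p(O) = -3*O*O*4 = -3*O**2*4 = -12*O**2)
E = 196861143/71950 (E = -3 + ((-969 + (-4230 - 1*744))/(4850 - 12*80**2) + 2739) = -3 + ((-969 + (-4230 - 744))/(4850 - 12*6400) + 2739) = -3 + ((-969 - 4974)/(4850 - 76800) + 2739) = -3 + (-5943/(-71950) + 2739) = -3 + (-5943*(-1/71950) + 2739) = -3 + (5943/71950 + 2739) = -3 + 197076993/71950 = 196861143/71950 ≈ 2736.1)
k = 28666 (k = 3 - 1*(-28663) = 3 + 28663 = 28666)
k + E = 28666 + 196861143/71950 = 2259379843/71950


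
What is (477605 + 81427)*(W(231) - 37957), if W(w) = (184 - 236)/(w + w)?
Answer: -1633881521992/77 ≈ -2.1219e+10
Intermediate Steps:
W(w) = -26/w (W(w) = -52*1/(2*w) = -26/w)
(477605 + 81427)*(W(231) - 37957) = (477605 + 81427)*(-26/231 - 37957) = 559032*(-26*1/231 - 37957) = 559032*(-26/231 - 37957) = 559032*(-8768093/231) = -1633881521992/77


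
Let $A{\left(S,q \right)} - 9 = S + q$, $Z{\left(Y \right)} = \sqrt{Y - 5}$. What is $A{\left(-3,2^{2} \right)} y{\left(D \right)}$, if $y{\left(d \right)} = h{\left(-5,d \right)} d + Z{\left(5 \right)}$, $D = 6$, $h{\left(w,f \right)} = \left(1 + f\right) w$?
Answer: $-2100$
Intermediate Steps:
$Z{\left(Y \right)} = \sqrt{-5 + Y}$
$h{\left(w,f \right)} = w \left(1 + f\right)$
$y{\left(d \right)} = d \left(-5 - 5 d\right)$ ($y{\left(d \right)} = - 5 \left(1 + d\right) d + \sqrt{-5 + 5} = \left(-5 - 5 d\right) d + \sqrt{0} = d \left(-5 - 5 d\right) + 0 = d \left(-5 - 5 d\right)$)
$A{\left(S,q \right)} = 9 + S + q$ ($A{\left(S,q \right)} = 9 + \left(S + q\right) = 9 + S + q$)
$A{\left(-3,2^{2} \right)} y{\left(D \right)} = \left(9 - 3 + 2^{2}\right) 5 \cdot 6 \left(-1 - 6\right) = \left(9 - 3 + 4\right) 5 \cdot 6 \left(-1 - 6\right) = 10 \cdot 5 \cdot 6 \left(-7\right) = 10 \left(-210\right) = -2100$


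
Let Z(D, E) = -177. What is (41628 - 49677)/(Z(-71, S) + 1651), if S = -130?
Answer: -8049/1474 ≈ -5.4606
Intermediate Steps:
(41628 - 49677)/(Z(-71, S) + 1651) = (41628 - 49677)/(-177 + 1651) = -8049/1474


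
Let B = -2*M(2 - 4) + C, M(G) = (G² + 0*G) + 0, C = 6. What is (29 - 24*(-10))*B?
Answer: -538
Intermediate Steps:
M(G) = G² (M(G) = (G² + 0) + 0 = G² + 0 = G²)
B = -2 (B = -2*(2 - 4)² + 6 = -2*(-2)² + 6 = -2*4 + 6 = -8 + 6 = -2)
(29 - 24*(-10))*B = (29 - 24*(-10))*(-2) = (29 + 240)*(-2) = 269*(-2) = -538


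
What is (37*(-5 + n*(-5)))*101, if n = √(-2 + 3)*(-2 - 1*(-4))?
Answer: -56055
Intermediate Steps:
n = 2 (n = √1*(-2 + 4) = 1*2 = 2)
(37*(-5 + n*(-5)))*101 = (37*(-5 + 2*(-5)))*101 = (37*(-5 - 10))*101 = (37*(-15))*101 = -555*101 = -56055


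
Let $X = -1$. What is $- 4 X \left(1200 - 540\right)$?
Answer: $2640$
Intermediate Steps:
$- 4 X \left(1200 - 540\right) = \left(-4\right) \left(-1\right) \left(1200 - 540\right) = 4 \cdot 660 = 2640$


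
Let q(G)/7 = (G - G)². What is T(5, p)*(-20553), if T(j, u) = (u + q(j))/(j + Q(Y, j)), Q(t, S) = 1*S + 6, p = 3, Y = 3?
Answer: -61659/16 ≈ -3853.7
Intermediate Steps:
q(G) = 0 (q(G) = 7*(G - G)² = 7*0² = 7*0 = 0)
Q(t, S) = 6 + S (Q(t, S) = S + 6 = 6 + S)
T(j, u) = u/(6 + 2*j) (T(j, u) = (u + 0)/(j + (6 + j)) = u/(6 + 2*j))
T(5, p)*(-20553) = ((½)*3/(3 + 5))*(-20553) = ((½)*3/8)*(-20553) = ((½)*3*(⅛))*(-20553) = (3/16)*(-20553) = -61659/16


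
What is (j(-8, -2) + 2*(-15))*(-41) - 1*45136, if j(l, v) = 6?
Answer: -44152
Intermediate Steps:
(j(-8, -2) + 2*(-15))*(-41) - 1*45136 = (6 + 2*(-15))*(-41) - 1*45136 = (6 - 30)*(-41) - 45136 = -24*(-41) - 45136 = 984 - 45136 = -44152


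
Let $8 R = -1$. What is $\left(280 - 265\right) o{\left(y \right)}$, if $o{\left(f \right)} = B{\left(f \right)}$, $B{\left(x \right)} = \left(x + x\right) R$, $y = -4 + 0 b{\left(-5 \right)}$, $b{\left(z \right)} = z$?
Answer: $15$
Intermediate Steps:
$R = - \frac{1}{8}$ ($R = \frac{1}{8} \left(-1\right) = - \frac{1}{8} \approx -0.125$)
$y = -4$ ($y = -4 + 0 \left(-5\right) = -4 + 0 = -4$)
$B{\left(x \right)} = - \frac{x}{4}$ ($B{\left(x \right)} = \left(x + x\right) \left(- \frac{1}{8}\right) = 2 x \left(- \frac{1}{8}\right) = - \frac{x}{4}$)
$o{\left(f \right)} = - \frac{f}{4}$
$\left(280 - 265\right) o{\left(y \right)} = \left(280 - 265\right) \left(\left(- \frac{1}{4}\right) \left(-4\right)\right) = 15 \cdot 1 = 15$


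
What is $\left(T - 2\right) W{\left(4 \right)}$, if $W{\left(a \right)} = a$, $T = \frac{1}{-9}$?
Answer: $- \frac{76}{9} \approx -8.4444$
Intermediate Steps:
$T = - \frac{1}{9} \approx -0.11111$
$\left(T - 2\right) W{\left(4 \right)} = \left(- \frac{1}{9} - 2\right) 4 = \left(- \frac{19}{9}\right) 4 = - \frac{76}{9}$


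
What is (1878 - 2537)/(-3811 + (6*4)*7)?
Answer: 659/3643 ≈ 0.18089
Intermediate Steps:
(1878 - 2537)/(-3811 + (6*4)*7) = -659/(-3811 + 24*7) = -659/(-3811 + 168) = -659/(-3643) = -659*(-1/3643) = 659/3643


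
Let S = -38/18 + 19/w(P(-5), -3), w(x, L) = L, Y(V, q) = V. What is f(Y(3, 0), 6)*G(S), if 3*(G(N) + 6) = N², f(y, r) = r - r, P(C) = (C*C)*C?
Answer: 0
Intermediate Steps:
P(C) = C³ (P(C) = C²*C = C³)
f(y, r) = 0
S = -76/9 (S = -38/18 + 19/(-3) = -38*1/18 + 19*(-⅓) = -19/9 - 19/3 = -76/9 ≈ -8.4444)
G(N) = -6 + N²/3
f(Y(3, 0), 6)*G(S) = 0*(-6 + (-76/9)²/3) = 0*(-6 + (⅓)*(5776/81)) = 0*(-6 + 5776/243) = 0*(4318/243) = 0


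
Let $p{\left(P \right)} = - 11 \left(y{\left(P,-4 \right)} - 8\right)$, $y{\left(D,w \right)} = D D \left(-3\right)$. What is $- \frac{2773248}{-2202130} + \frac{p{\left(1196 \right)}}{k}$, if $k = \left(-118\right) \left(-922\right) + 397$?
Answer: $\frac{7446554185496}{17175512935} \approx 433.56$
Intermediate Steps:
$y{\left(D,w \right)} = - 3 D^{2}$ ($y{\left(D,w \right)} = D^{2} \left(-3\right) = - 3 D^{2}$)
$k = 109193$ ($k = 108796 + 397 = 109193$)
$p{\left(P \right)} = 88 + 33 P^{2}$ ($p{\left(P \right)} = - 11 \left(- 3 P^{2} - 8\right) = - 11 \left(-8 - 3 P^{2}\right) = 88 + 33 P^{2}$)
$- \frac{2773248}{-2202130} + \frac{p{\left(1196 \right)}}{k} = - \frac{2773248}{-2202130} + \frac{88 + 33 \cdot 1196^{2}}{109193} = \left(-2773248\right) \left(- \frac{1}{2202130}\right) + \left(88 + 33 \cdot 1430416\right) \frac{1}{109193} = \frac{1386624}{1101065} + \left(88 + 47203728\right) \frac{1}{109193} = \frac{1386624}{1101065} + 47203816 \cdot \frac{1}{109193} = \frac{1386624}{1101065} + \frac{47203816}{109193} = \frac{7446554185496}{17175512935}$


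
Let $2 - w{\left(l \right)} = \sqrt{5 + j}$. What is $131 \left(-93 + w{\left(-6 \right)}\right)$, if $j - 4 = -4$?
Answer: $-11921 - 131 \sqrt{5} \approx -12214.0$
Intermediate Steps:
$j = 0$ ($j = 4 - 4 = 0$)
$w{\left(l \right)} = 2 - \sqrt{5}$ ($w{\left(l \right)} = 2 - \sqrt{5 + 0} = 2 - \sqrt{5}$)
$131 \left(-93 + w{\left(-6 \right)}\right) = 131 \left(-93 + \left(2 - \sqrt{5}\right)\right) = 131 \left(-91 - \sqrt{5}\right) = -11921 - 131 \sqrt{5}$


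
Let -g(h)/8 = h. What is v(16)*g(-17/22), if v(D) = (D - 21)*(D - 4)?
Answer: -4080/11 ≈ -370.91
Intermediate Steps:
v(D) = (-21 + D)*(-4 + D)
g(h) = -8*h
v(16)*g(-17/22) = (84 + 16**2 - 25*16)*(-(-136)/22) = (84 + 256 - 400)*(-(-136)/22) = -(-480)*(-17)/22 = -60*68/11 = -4080/11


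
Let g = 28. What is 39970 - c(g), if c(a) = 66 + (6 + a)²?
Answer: 38748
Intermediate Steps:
39970 - c(g) = 39970 - (66 + (6 + 28)²) = 39970 - (66 + 34²) = 39970 - (66 + 1156) = 39970 - 1*1222 = 39970 - 1222 = 38748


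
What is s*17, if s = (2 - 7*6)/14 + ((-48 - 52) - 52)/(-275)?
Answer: -75412/1925 ≈ -39.175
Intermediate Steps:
s = -4436/1925 (s = (2 - 42)*(1/14) + (-100 - 52)*(-1/275) = -40*1/14 - 152*(-1/275) = -20/7 + 152/275 = -4436/1925 ≈ -2.3044)
s*17 = -4436/1925*17 = -75412/1925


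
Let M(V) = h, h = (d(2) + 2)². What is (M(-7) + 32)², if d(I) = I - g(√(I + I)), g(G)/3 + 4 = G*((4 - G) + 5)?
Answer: 501264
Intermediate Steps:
g(G) = -12 + 3*G*(9 - G) (g(G) = -12 + 3*(G*((4 - G) + 5)) = -12 + 3*(G*(9 - G)) = -12 + 3*G*(9 - G))
d(I) = 12 + 7*I - 27*√2*√I (d(I) = I - (-12 - 6*I + 27*√(I + I)) = I - (-12 - 3*2*I + 27*√(2*I)) = I - (-12 - 3*2*I + 27*(√2*√I)) = I - (-12 - 6*I + 27*√2*√I) = I + (12 + 6*I - 27*√2*√I) = 12 + 7*I - 27*√2*√I)
h = 676 (h = ((12 + 7*2 - 27*√2*√2) + 2)² = ((12 + 14 - 54) + 2)² = (-28 + 2)² = (-26)² = 676)
M(V) = 676
(M(-7) + 32)² = (676 + 32)² = 708² = 501264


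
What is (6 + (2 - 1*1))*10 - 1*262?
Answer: -192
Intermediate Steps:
(6 + (2 - 1*1))*10 - 1*262 = (6 + (2 - 1))*10 - 262 = (6 + 1)*10 - 262 = 7*10 - 262 = 70 - 262 = -192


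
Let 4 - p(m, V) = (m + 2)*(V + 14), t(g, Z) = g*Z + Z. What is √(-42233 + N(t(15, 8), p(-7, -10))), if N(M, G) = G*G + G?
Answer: I*√41633 ≈ 204.04*I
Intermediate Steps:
t(g, Z) = Z + Z*g (t(g, Z) = Z*g + Z = Z + Z*g)
p(m, V) = 4 - (2 + m)*(14 + V) (p(m, V) = 4 - (m + 2)*(V + 14) = 4 - (2 + m)*(14 + V))
N(M, G) = G + G² (N(M, G) = G² + G = G + G²)
√(-42233 + N(t(15, 8), p(-7, -10))) = √(-42233 + (-24 - 14*(-7) - 2*(-10) - 1*(-10)*(-7))*(1 + (-24 - 14*(-7) - 2*(-10) - 1*(-10)*(-7)))) = √(-42233 + (-24 + 98 + 20 - 70)*(1 + (-24 + 98 + 20 - 70))) = √(-42233 + 24*(1 + 24)) = √(-42233 + 24*25) = √(-42233 + 600) = √(-41633) = I*√41633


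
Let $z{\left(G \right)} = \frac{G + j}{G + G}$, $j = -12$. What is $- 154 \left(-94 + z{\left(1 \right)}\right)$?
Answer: $15323$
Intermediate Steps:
$z{\left(G \right)} = \frac{-12 + G}{2 G}$ ($z{\left(G \right)} = \frac{G - 12}{G + G} = \frac{-12 + G}{2 G}$)
$- 154 \left(-94 + z{\left(1 \right)}\right) = - 154 \left(-94 + \frac{-12 + 1}{2 \cdot 1}\right) = - 154 \left(-94 + \frac{1}{2} \cdot 1 \left(-11\right)\right) = - 154 \left(-94 - \frac{11}{2}\right) = \left(-154\right) \left(- \frac{199}{2}\right) = 15323$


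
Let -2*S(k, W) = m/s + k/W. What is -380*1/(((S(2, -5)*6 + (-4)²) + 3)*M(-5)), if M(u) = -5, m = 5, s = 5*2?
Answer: 760/187 ≈ 4.0642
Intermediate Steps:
s = 10
S(k, W) = -¼ - k/(2*W) (S(k, W) = -(5/10 + k/W)/2 = -(5*(⅒) + k/W)/2 = -(½ + k/W)/2 = -¼ - k/(2*W))
-380*1/(((S(2, -5)*6 + (-4)²) + 3)*M(-5)) = -380*(-1/(5*((((¼)*(-1*(-5) - 2*2)/(-5))*6 + (-4)²) + 3))) = -380*(-1/(5*((((¼)*(-⅕)*(5 - 4))*6 + 16) + 3))) = -380*(-1/(5*((((¼)*(-⅕)*1)*6 + 16) + 3))) = -380*(-1/(5*((-1/20*6 + 16) + 3))) = -380*(-1/(5*((-3/10 + 16) + 3))) = -380*(-1/(5*(157/10 + 3))) = -380/((187/10)*(-5)) = -380/(-187/2) = -380*(-2/187) = 760/187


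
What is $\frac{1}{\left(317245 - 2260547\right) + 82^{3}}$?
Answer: $- \frac{1}{1391934} \approx -7.1842 \cdot 10^{-7}$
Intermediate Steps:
$\frac{1}{\left(317245 - 2260547\right) + 82^{3}} = \frac{1}{\left(317245 - 2260547\right) + 551368} = \frac{1}{-1943302 + 551368} = \frac{1}{-1391934} = - \frac{1}{1391934}$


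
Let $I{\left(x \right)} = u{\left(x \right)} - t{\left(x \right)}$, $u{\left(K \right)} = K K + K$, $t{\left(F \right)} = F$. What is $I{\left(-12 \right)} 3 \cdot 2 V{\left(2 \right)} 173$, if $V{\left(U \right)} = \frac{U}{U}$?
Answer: $149472$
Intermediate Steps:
$V{\left(U \right)} = 1$
$u{\left(K \right)} = K + K^{2}$ ($u{\left(K \right)} = K^{2} + K = K + K^{2}$)
$I{\left(x \right)} = - x + x \left(1 + x\right)$ ($I{\left(x \right)} = x \left(1 + x\right) - x = - x + x \left(1 + x\right)$)
$I{\left(-12 \right)} 3 \cdot 2 V{\left(2 \right)} 173 = \left(-12\right)^{2} \cdot 3 \cdot 2 \cdot 1 \cdot 173 = 144 \cdot 6 \cdot 1 \cdot 173 = 144 \cdot 6 \cdot 173 = 864 \cdot 173 = 149472$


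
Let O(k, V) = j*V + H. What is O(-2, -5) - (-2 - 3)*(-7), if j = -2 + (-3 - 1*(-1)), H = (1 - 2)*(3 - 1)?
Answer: -17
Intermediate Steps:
H = -2 (H = -1*2 = -2)
j = -4 (j = -2 + (-3 + 1) = -2 - 2 = -4)
O(k, V) = -2 - 4*V (O(k, V) = -4*V - 2 = -2 - 4*V)
O(-2, -5) - (-2 - 3)*(-7) = (-2 - 4*(-5)) - (-2 - 3)*(-7) = (-2 + 20) - 1*(-5)*(-7) = 18 + 5*(-7) = 18 - 35 = -17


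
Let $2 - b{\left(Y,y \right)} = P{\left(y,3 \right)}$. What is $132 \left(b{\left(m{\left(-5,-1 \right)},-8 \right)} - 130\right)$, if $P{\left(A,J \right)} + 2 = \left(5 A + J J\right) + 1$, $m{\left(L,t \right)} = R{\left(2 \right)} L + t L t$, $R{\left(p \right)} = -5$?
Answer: $-12672$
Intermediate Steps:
$m{\left(L,t \right)} = - 5 L + L t^{2}$ ($m{\left(L,t \right)} = - 5 L + t L t = - 5 L + L t t = - 5 L + L t^{2}$)
$P{\left(A,J \right)} = -1 + J^{2} + 5 A$ ($P{\left(A,J \right)} = -2 + \left(\left(5 A + J J\right) + 1\right) = -2 + \left(\left(5 A + J^{2}\right) + 1\right) = -2 + \left(\left(J^{2} + 5 A\right) + 1\right) = -2 + \left(1 + J^{2} + 5 A\right) = -1 + J^{2} + 5 A$)
$b{\left(Y,y \right)} = -6 - 5 y$ ($b{\left(Y,y \right)} = 2 - \left(-1 + 3^{2} + 5 y\right) = 2 - \left(-1 + 9 + 5 y\right) = 2 - \left(8 + 5 y\right) = -6 - 5 y$)
$132 \left(b{\left(m{\left(-5,-1 \right)},-8 \right)} - 130\right) = 132 \left(\left(-6 - -40\right) - 130\right) = 132 \left(\left(-6 + 40\right) - 130\right) = 132 \left(34 - 130\right) = 132 \left(-96\right) = -12672$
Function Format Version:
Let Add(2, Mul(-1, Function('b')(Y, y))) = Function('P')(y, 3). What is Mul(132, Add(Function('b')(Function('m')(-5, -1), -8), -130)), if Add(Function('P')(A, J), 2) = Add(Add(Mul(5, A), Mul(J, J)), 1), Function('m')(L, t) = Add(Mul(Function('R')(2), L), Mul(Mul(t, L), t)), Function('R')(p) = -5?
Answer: -12672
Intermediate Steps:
Function('m')(L, t) = Add(Mul(-5, L), Mul(L, Pow(t, 2))) (Function('m')(L, t) = Add(Mul(-5, L), Mul(Mul(t, L), t)) = Add(Mul(-5, L), Mul(Mul(L, t), t)) = Add(Mul(-5, L), Mul(L, Pow(t, 2))))
Function('P')(A, J) = Add(-1, Pow(J, 2), Mul(5, A)) (Function('P')(A, J) = Add(-2, Add(Add(Mul(5, A), Mul(J, J)), 1)) = Add(-2, Add(Add(Mul(5, A), Pow(J, 2)), 1)) = Add(-2, Add(Add(Pow(J, 2), Mul(5, A)), 1)) = Add(-2, Add(1, Pow(J, 2), Mul(5, A))) = Add(-1, Pow(J, 2), Mul(5, A)))
Function('b')(Y, y) = Add(-6, Mul(-5, y)) (Function('b')(Y, y) = Add(2, Mul(-1, Add(-1, Pow(3, 2), Mul(5, y)))) = Add(2, Mul(-1, Add(-1, 9, Mul(5, y)))) = Add(2, Mul(-1, Add(8, Mul(5, y)))) = Add(2, Add(-8, Mul(-5, y))) = Add(-6, Mul(-5, y)))
Mul(132, Add(Function('b')(Function('m')(-5, -1), -8), -130)) = Mul(132, Add(Add(-6, Mul(-5, -8)), -130)) = Mul(132, Add(Add(-6, 40), -130)) = Mul(132, Add(34, -130)) = Mul(132, -96) = -12672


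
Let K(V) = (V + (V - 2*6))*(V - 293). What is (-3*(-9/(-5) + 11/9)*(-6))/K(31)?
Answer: -68/16375 ≈ -0.0041527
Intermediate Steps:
K(V) = (-293 + V)*(-12 + 2*V) (K(V) = (V + (V - 12))*(-293 + V) = (V + (-12 + V))*(-293 + V) = (-12 + 2*V)*(-293 + V) = (-293 + V)*(-12 + 2*V))
(-3*(-9/(-5) + 11/9)*(-6))/K(31) = (-3*(-9/(-5) + 11/9)*(-6))/(3516 - 598*31 + 2*31²) = (-3*(-9*(-⅕) + 11*(⅑))*(-6))/(3516 - 18538 + 2*961) = (-3*(9/5 + 11/9)*(-6))/(3516 - 18538 + 1922) = (-3*136/45*(-6))/(-13100) = -136/15*(-6)*(-1/13100) = (272/5)*(-1/13100) = -68/16375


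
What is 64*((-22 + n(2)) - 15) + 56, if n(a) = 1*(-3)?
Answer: -2504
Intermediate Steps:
n(a) = -3
64*((-22 + n(2)) - 15) + 56 = 64*((-22 - 3) - 15) + 56 = 64*(-25 - 15) + 56 = 64*(-40) + 56 = -2560 + 56 = -2504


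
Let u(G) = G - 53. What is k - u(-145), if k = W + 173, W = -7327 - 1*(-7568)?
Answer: 612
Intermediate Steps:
W = 241 (W = -7327 + 7568 = 241)
u(G) = -53 + G
k = 414 (k = 241 + 173 = 414)
k - u(-145) = 414 - (-53 - 145) = 414 - 1*(-198) = 414 + 198 = 612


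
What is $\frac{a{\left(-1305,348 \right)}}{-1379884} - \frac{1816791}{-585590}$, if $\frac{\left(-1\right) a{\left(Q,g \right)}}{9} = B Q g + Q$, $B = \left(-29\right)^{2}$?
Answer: $- \frac{1005199292780853}{404023135780} \approx -2488.0$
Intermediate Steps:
$B = 841$
$a{\left(Q,g \right)} = - 9 Q - 7569 Q g$ ($a{\left(Q,g \right)} = - 9 \left(841 Q g + Q\right) = - 9 \left(Q + 841 Q g\right) = - 9 Q - 7569 Q g$)
$\frac{a{\left(-1305,348 \right)}}{-1379884} - \frac{1816791}{-585590} = \frac{\left(-9\right) \left(-1305\right) \left(1 + 841 \cdot 348\right)}{-1379884} - \frac{1816791}{-585590} = \left(-9\right) \left(-1305\right) \left(1 + 292668\right) \left(- \frac{1}{1379884}\right) - - \frac{1816791}{585590} = \left(-9\right) \left(-1305\right) 292669 \left(- \frac{1}{1379884}\right) + \frac{1816791}{585590} = 3437397405 \left(- \frac{1}{1379884}\right) + \frac{1816791}{585590} = - \frac{3437397405}{1379884} + \frac{1816791}{585590} = - \frac{1005199292780853}{404023135780}$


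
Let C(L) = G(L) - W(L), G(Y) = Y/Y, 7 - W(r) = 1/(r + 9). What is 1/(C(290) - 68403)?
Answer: -299/20454290 ≈ -1.4618e-5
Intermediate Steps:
W(r) = 7 - 1/(9 + r) (W(r) = 7 - 1/(r + 9) = 7 - 1/(9 + r))
G(Y) = 1
C(L) = 1 - (62 + 7*L)/(9 + L)
1/(C(290) - 68403) = 1/((-53 - 6*290)/(9 + 290) - 68403) = 1/((-53 - 1740)/299 - 68403) = 1/((1/299)*(-1793) - 68403) = 1/(-1793/299 - 68403) = 1/(-20454290/299) = -299/20454290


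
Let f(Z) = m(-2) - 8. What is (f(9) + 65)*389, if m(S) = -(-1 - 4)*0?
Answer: 22173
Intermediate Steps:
m(S) = 0 (m(S) = -(-5)*0 = -1*0 = 0)
f(Z) = -8 (f(Z) = 0 - 8 = -8)
(f(9) + 65)*389 = (-8 + 65)*389 = 57*389 = 22173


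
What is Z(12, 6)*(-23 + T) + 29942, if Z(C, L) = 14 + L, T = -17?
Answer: 29142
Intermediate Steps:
Z(12, 6)*(-23 + T) + 29942 = (14 + 6)*(-23 - 17) + 29942 = 20*(-40) + 29942 = -800 + 29942 = 29142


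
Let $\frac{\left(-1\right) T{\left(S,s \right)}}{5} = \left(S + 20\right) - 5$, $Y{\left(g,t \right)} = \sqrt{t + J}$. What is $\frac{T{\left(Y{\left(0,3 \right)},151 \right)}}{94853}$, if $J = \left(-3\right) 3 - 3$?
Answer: $- \frac{75}{94853} - \frac{15 i}{94853} \approx -0.0007907 - 0.00015814 i$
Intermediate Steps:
$J = -12$ ($J = -9 - 3 = -12$)
$Y{\left(g,t \right)} = \sqrt{-12 + t}$ ($Y{\left(g,t \right)} = \sqrt{t - 12} = \sqrt{-12 + t}$)
$T{\left(S,s \right)} = -75 - 5 S$ ($T{\left(S,s \right)} = - 5 \left(\left(S + 20\right) - 5\right) = - 5 \left(\left(20 + S\right) - 5\right) = - 5 \left(15 + S\right) = -75 - 5 S$)
$\frac{T{\left(Y{\left(0,3 \right)},151 \right)}}{94853} = \frac{-75 - 5 \sqrt{-12 + 3}}{94853} = \left(-75 - 5 \sqrt{-9}\right) \frac{1}{94853} = \left(-75 - 5 \cdot 3 i\right) \frac{1}{94853} = \left(-75 - 15 i\right) \frac{1}{94853} = - \frac{75}{94853} - \frac{15 i}{94853}$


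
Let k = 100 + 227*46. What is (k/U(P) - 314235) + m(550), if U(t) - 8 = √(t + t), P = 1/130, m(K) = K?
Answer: -1299134075/4159 - 10542*√65/4159 ≈ -3.1239e+5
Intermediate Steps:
P = 1/130 ≈ 0.0076923
k = 10542 (k = 100 + 10442 = 10542)
U(t) = 8 + √2*√t (U(t) = 8 + √(t + t) = 8 + √(2*t) = 8 + √2*√t)
(k/U(P) - 314235) + m(550) = (10542/(8 + √2*√(1/130)) - 314235) + 550 = (10542/(8 + √2*(√130/130)) - 314235) + 550 = (10542/(8 + √65/65) - 314235) + 550 = (-314235 + 10542/(8 + √65/65)) + 550 = -313685 + 10542/(8 + √65/65)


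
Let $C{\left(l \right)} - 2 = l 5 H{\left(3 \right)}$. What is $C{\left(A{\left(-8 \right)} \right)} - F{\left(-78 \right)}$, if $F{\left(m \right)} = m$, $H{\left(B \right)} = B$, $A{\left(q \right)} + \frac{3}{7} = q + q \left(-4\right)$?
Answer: $\frac{3035}{7} \approx 433.57$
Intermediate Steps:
$A{\left(q \right)} = - \frac{3}{7} - 3 q$ ($A{\left(q \right)} = - \frac{3}{7} + \left(q + q \left(-4\right)\right) = - \frac{3}{7} + \left(q - 4 q\right) = - \frac{3}{7} - 3 q$)
$C{\left(l \right)} = 2 + 15 l$ ($C{\left(l \right)} = 2 + l 5 \cdot 3 = 2 + 5 l 3 = 2 + 15 l$)
$C{\left(A{\left(-8 \right)} \right)} - F{\left(-78 \right)} = \left(2 + 15 \left(- \frac{3}{7} - -24\right)\right) - -78 = \left(2 + 15 \left(- \frac{3}{7} + 24\right)\right) + 78 = \left(2 + 15 \cdot \frac{165}{7}\right) + 78 = \left(2 + \frac{2475}{7}\right) + 78 = \frac{2489}{7} + 78 = \frac{3035}{7}$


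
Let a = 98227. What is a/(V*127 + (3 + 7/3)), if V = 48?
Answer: 294681/18304 ≈ 16.099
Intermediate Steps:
a/(V*127 + (3 + 7/3)) = 98227/(48*127 + (3 + 7/3)) = 98227/(6096 + (3 + 7*(⅓))) = 98227/(6096 + (3 + 7/3)) = 98227/(6096 + 16/3) = 98227/(18304/3) = 98227*(3/18304) = 294681/18304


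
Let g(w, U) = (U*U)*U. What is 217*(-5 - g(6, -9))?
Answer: 157108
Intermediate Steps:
g(w, U) = U³ (g(w, U) = U²*U = U³)
217*(-5 - g(6, -9)) = 217*(-5 - 1*(-9)³) = 217*(-5 - 1*(-729)) = 217*(-5 + 729) = 217*724 = 157108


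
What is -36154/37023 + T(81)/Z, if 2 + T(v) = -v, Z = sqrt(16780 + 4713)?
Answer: -36154/37023 - 83*sqrt(21493)/21493 ≈ -1.5427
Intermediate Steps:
Z = sqrt(21493) ≈ 146.60
T(v) = -2 - v
-36154/37023 + T(81)/Z = -36154/37023 + (-2 - 1*81)/(sqrt(21493)) = -36154*1/37023 + (-2 - 81)*(sqrt(21493)/21493) = -36154/37023 - 83*sqrt(21493)/21493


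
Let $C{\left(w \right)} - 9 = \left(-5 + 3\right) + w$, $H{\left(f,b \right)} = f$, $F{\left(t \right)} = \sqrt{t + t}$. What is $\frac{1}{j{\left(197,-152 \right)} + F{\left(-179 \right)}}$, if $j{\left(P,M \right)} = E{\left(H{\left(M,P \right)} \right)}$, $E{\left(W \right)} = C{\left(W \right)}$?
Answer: $- \frac{145}{21383} - \frac{i \sqrt{358}}{21383} \approx -0.0067811 - 0.00088486 i$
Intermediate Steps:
$F{\left(t \right)} = \sqrt{2} \sqrt{t}$ ($F{\left(t \right)} = \sqrt{2 t} = \sqrt{2} \sqrt{t}$)
$C{\left(w \right)} = 7 + w$ ($C{\left(w \right)} = 9 + \left(\left(-5 + 3\right) + w\right) = 9 + \left(-2 + w\right) = 7 + w$)
$E{\left(W \right)} = 7 + W$
$j{\left(P,M \right)} = 7 + M$
$\frac{1}{j{\left(197,-152 \right)} + F{\left(-179 \right)}} = \frac{1}{\left(7 - 152\right) + \sqrt{2} \sqrt{-179}} = \frac{1}{-145 + \sqrt{2} i \sqrt{179}} = \frac{1}{-145 + i \sqrt{358}}$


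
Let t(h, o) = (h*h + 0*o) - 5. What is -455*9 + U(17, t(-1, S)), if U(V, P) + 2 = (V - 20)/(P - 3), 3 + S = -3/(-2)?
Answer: -28676/7 ≈ -4096.6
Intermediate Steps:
S = -3/2 (S = -3 - 3/(-2) = -3 - 3*(-½) = -3 + 3/2 = -3/2 ≈ -1.5000)
t(h, o) = -5 + h² (t(h, o) = (h² + 0) - 5 = h² - 5 = -5 + h²)
U(V, P) = -2 + (-20 + V)/(-3 + P) (U(V, P) = -2 + (V - 20)/(P - 3) = -2 + (-20 + V)/(-3 + P))
-455*9 + U(17, t(-1, S)) = -455*9 + (-14 + 17 - 2*(-5 + (-1)²))/(-3 + (-5 + (-1)²)) = -4095 + (-14 + 17 - 2*(-5 + 1))/(-3 + (-5 + 1)) = -4095 + (-14 + 17 - 2*(-4))/(-3 - 4) = -4095 + (-14 + 17 + 8)/(-7) = -4095 - ⅐*11 = -4095 - 11/7 = -28676/7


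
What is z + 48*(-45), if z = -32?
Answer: -2192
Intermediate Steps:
z + 48*(-45) = -32 + 48*(-45) = -32 - 2160 = -2192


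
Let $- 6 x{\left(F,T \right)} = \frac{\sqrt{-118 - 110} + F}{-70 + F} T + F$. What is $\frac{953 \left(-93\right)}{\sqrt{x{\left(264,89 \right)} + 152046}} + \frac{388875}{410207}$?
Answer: $\frac{388875}{410207} - \frac{88629 \sqrt{582}}{\sqrt{88453416 - 89 i \sqrt{57}}} \approx -226.39 - 0.0008635 i$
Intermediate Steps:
$x{\left(F,T \right)} = - \frac{F}{6} - \frac{T \left(F + 2 i \sqrt{57}\right)}{6 \left(-70 + F\right)}$ ($x{\left(F,T \right)} = - \frac{\frac{\sqrt{-118 - 110} + F}{-70 + F} T + F}{6} = - \frac{\frac{\sqrt{-228} + F}{-70 + F} T + F}{6} = - \frac{\frac{2 i \sqrt{57} + F}{-70 + F} T + F}{6} = - \frac{\frac{F + 2 i \sqrt{57}}{-70 + F} T + F}{6} = - \frac{\frac{T \left(F + 2 i \sqrt{57}\right)}{-70 + F} + F}{6} = - \frac{F + \frac{T \left(F + 2 i \sqrt{57}\right)}{-70 + F}}{6} = - \frac{F}{6} - \frac{T \left(F + 2 i \sqrt{57}\right)}{6 \left(-70 + F\right)}$)
$\frac{953 \left(-93\right)}{\sqrt{x{\left(264,89 \right)} + 152046}} + \frac{388875}{410207} = \frac{953 \left(-93\right)}{\sqrt{\frac{- 264^{2} + 70 \cdot 264 - 264 \cdot 89 - 2 i 89 \sqrt{57}}{6 \left(-70 + 264\right)} + 152046}} + \frac{388875}{410207} = - \frac{88629}{\sqrt{\frac{\left(-1\right) 69696 + 18480 - 23496 - 178 i \sqrt{57}}{6 \cdot 194} + 152046}} + 388875 \cdot \frac{1}{410207} = - \frac{88629}{\sqrt{\frac{1}{6} \cdot \frac{1}{194} \left(-69696 + 18480 - 23496 - 178 i \sqrt{57}\right) + 152046}} + \frac{388875}{410207} = - \frac{88629}{\sqrt{\frac{1}{6} \cdot \frac{1}{194} \left(-74712 - 178 i \sqrt{57}\right) + 152046}} + \frac{388875}{410207} = - \frac{88629}{\sqrt{\left(- \frac{6226}{97} - \frac{89 i \sqrt{57}}{582}\right) + 152046}} + \frac{388875}{410207} = - \frac{88629}{\sqrt{\frac{14742236}{97} - \frac{89 i \sqrt{57}}{582}}} + \frac{388875}{410207} = \frac{388875}{410207} - \frac{88629}{\sqrt{\frac{14742236}{97} - \frac{89 i \sqrt{57}}{582}}}$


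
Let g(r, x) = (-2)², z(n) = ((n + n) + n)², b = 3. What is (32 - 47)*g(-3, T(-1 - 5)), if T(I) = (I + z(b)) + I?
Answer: -60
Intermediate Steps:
z(n) = 9*n² (z(n) = (2*n + n)² = (3*n)² = 9*n²)
T(I) = 81 + 2*I (T(I) = (I + 9*3²) + I = (I + 9*9) + I = (I + 81) + I = (81 + I) + I = 81 + 2*I)
g(r, x) = 4
(32 - 47)*g(-3, T(-1 - 5)) = (32 - 47)*4 = -15*4 = -60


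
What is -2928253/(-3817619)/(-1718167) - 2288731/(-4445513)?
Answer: 15012476216064221874/29159484470020968349 ≈ 0.51484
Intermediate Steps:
-2928253/(-3817619)/(-1718167) - 2288731/(-4445513) = -2928253*(-1/3817619)*(-1/1718167) - 2288731*(-1/4445513) = (2928253/3817619)*(-1/1718167) + 2288731/4445513 = -2928253/6559306984373 + 2288731/4445513 = 15012476216064221874/29159484470020968349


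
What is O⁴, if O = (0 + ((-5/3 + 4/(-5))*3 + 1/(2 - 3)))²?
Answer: 9682651996416/390625 ≈ 2.4788e+7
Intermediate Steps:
O = 1764/25 (O = (0 + ((-5*⅓ + 4*(-⅕))*3 + 1/(-1)))² = (0 + ((-5/3 - ⅘)*3 - 1))² = (0 + (-37/15*3 - 1))² = (0 + (-37/5 - 1))² = (0 - 42/5)² = (-42/5)² = 1764/25 ≈ 70.560)
O⁴ = (1764/25)⁴ = 9682651996416/390625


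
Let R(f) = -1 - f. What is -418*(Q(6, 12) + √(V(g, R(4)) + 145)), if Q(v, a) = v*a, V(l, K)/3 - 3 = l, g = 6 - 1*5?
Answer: -30096 - 418*√157 ≈ -35334.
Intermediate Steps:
g = 1 (g = 6 - 5 = 1)
V(l, K) = 9 + 3*l
Q(v, a) = a*v
-418*(Q(6, 12) + √(V(g, R(4)) + 145)) = -418*(12*6 + √((9 + 3*1) + 145)) = -418*(72 + √((9 + 3) + 145)) = -418*(72 + √(12 + 145)) = -418*(72 + √157) = -30096 - 418*√157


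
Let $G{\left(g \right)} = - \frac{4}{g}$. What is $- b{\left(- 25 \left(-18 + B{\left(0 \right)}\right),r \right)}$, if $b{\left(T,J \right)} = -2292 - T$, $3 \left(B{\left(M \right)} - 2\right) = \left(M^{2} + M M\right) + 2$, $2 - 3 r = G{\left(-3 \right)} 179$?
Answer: $\frac{8026}{3} \approx 2675.3$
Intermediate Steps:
$r = - \frac{710}{9}$ ($r = \frac{2}{3} - \frac{- \frac{4}{-3} \cdot 179}{3} = \frac{2}{3} - \frac{\left(-4\right) \left(- \frac{1}{3}\right) 179}{3} = \frac{2}{3} - \frac{\frac{4}{3} \cdot 179}{3} = \frac{2}{3} - \frac{716}{9} = - \frac{710}{9} \approx -78.889$)
$B{\left(M \right)} = \frac{8}{3} + \frac{2 M^{2}}{3}$ ($B{\left(M \right)} = 2 + \frac{\left(M^{2} + M M\right) + 2}{3} = 2 + \frac{\left(M^{2} + M^{2}\right) + 2}{3} = 2 + \frac{2 M^{2} + 2}{3} = 2 + \frac{2 + 2 M^{2}}{3} = 2 + \left(\frac{2}{3} + \frac{2 M^{2}}{3}\right) = \frac{8}{3} + \frac{2 M^{2}}{3}$)
$- b{\left(- 25 \left(-18 + B{\left(0 \right)}\right),r \right)} = - (-2292 - - 25 \left(-18 + \left(\frac{8}{3} + \frac{2 \cdot 0^{2}}{3}\right)\right)) = - (-2292 - - 25 \left(-18 + \left(\frac{8}{3} + \frac{2}{3} \cdot 0\right)\right)) = - (-2292 - - 25 \left(-18 + \left(\frac{8}{3} + 0\right)\right)) = - (-2292 - - 25 \left(-18 + \frac{8}{3}\right)) = - (-2292 - \left(-25\right) \left(- \frac{46}{3}\right)) = - (-2292 - \frac{1150}{3}) = \left(-1\right) \left(- \frac{8026}{3}\right) = \frac{8026}{3}$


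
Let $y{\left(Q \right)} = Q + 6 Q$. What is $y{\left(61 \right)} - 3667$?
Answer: $-3240$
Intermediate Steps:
$y{\left(Q \right)} = 7 Q$
$y{\left(61 \right)} - 3667 = 7 \cdot 61 - 3667 = 427 - 3667 = -3240$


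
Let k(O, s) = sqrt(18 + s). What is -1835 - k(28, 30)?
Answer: -1835 - 4*sqrt(3) ≈ -1841.9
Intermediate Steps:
-1835 - k(28, 30) = -1835 - sqrt(18 + 30) = -1835 - sqrt(48) = -1835 - 4*sqrt(3)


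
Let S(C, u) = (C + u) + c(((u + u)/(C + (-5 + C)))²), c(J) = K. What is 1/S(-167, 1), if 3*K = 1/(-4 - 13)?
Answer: -51/8467 ≈ -0.0060234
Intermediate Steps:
K = -1/51 (K = 1/(3*(-4 - 13)) = (⅓)/(-17) = (⅓)*(-1/17) = -1/51 ≈ -0.019608)
c(J) = -1/51
S(C, u) = -1/51 + C + u (S(C, u) = (C + u) - 1/51 = -1/51 + C + u)
1/S(-167, 1) = 1/(-1/51 - 167 + 1) = 1/(-8467/51) = -51/8467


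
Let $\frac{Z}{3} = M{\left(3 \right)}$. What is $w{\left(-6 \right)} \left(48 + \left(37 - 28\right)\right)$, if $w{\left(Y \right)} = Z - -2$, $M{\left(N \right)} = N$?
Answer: $627$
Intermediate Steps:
$Z = 9$ ($Z = 3 \cdot 3 = 9$)
$w{\left(Y \right)} = 11$ ($w{\left(Y \right)} = 9 - -2 = 9 + 2 = 11$)
$w{\left(-6 \right)} \left(48 + \left(37 - 28\right)\right) = 11 \left(48 + \left(37 - 28\right)\right) = 11 \left(48 + 9\right) = 11 \cdot 57 = 627$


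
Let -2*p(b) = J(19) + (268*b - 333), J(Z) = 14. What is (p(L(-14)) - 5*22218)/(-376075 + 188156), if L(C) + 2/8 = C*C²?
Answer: -256799/187919 ≈ -1.3665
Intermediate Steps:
L(C) = -¼ + C³ (L(C) = -¼ + C*C² = -¼ + C³)
p(b) = 319/2 - 134*b (p(b) = -(14 + (268*b - 333))/2 = -(14 + (-333 + 268*b))/2 = -(-319 + 268*b)/2 = 319/2 - 134*b)
(p(L(-14)) - 5*22218)/(-376075 + 188156) = ((319/2 - 134*(-¼ + (-14)³)) - 5*22218)/(-376075 + 188156) = ((319/2 - 134*(-¼ - 2744)) - 111090)/(-187919) = ((319/2 - 134*(-10977/4)) - 111090)*(-1/187919) = ((319/2 + 735459/2) - 111090)*(-1/187919) = (367889 - 111090)*(-1/187919) = 256799*(-1/187919) = -256799/187919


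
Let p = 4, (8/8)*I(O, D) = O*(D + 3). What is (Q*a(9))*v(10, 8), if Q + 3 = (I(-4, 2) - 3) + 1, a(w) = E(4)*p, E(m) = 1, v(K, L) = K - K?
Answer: 0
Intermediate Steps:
I(O, D) = O*(3 + D) (I(O, D) = O*(D + 3) = O*(3 + D))
v(K, L) = 0
a(w) = 4 (a(w) = 1*4 = 4)
Q = -25 (Q = -3 + ((-4*(3 + 2) - 3) + 1) = -3 + ((-4*5 - 3) + 1) = -3 + ((-20 - 3) + 1) = -3 + (-23 + 1) = -3 - 22 = -25)
(Q*a(9))*v(10, 8) = -25*4*0 = -100*0 = 0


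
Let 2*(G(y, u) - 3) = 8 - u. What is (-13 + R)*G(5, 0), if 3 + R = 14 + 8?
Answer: 42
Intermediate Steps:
G(y, u) = 7 - u/2 (G(y, u) = 3 + (8 - u)/2 = 3 + (4 - u/2) = 7 - u/2)
R = 19 (R = -3 + (14 + 8) = -3 + 22 = 19)
(-13 + R)*G(5, 0) = (-13 + 19)*(7 - 1/2*0) = 6*(7 + 0) = 6*7 = 42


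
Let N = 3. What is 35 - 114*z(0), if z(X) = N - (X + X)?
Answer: -307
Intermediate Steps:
z(X) = 3 - 2*X (z(X) = 3 - (X + X) = 3 - 2*X)
35 - 114*z(0) = 35 - 114*(3 - 2*0) = 35 - 114*(3 + 0) = 35 - 114*3 = 35 - 342 = -307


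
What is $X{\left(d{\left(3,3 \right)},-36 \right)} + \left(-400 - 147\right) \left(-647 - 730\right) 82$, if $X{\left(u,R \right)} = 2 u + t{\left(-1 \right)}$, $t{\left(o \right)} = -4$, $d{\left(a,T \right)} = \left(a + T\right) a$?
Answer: $61763990$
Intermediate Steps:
$d{\left(a,T \right)} = a \left(T + a\right)$ ($d{\left(a,T \right)} = \left(T + a\right) a = a \left(T + a\right)$)
$X{\left(u,R \right)} = -4 + 2 u$ ($X{\left(u,R \right)} = 2 u - 4 = -4 + 2 u$)
$X{\left(d{\left(3,3 \right)},-36 \right)} + \left(-400 - 147\right) \left(-647 - 730\right) 82 = \left(-4 + 2 \cdot 3 \left(3 + 3\right)\right) + \left(-400 - 147\right) \left(-647 - 730\right) 82 = \left(-4 + 2 \cdot 3 \cdot 6\right) + \left(-547\right) \left(-1377\right) 82 = \left(-4 + 2 \cdot 18\right) + 753219 \cdot 82 = \left(-4 + 36\right) + 61763958 = 32 + 61763958 = 61763990$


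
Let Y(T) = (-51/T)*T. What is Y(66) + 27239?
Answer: 27188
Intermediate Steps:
Y(T) = -51
Y(66) + 27239 = -51 + 27239 = 27188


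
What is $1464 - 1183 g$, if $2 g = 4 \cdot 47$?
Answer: $-109738$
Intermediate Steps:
$g = 94$ ($g = \frac{4 \cdot 47}{2} = \frac{1}{2} \cdot 188 = 94$)
$1464 - 1183 g = 1464 - 111202 = -109738$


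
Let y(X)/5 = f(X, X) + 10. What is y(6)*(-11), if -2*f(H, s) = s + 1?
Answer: -715/2 ≈ -357.50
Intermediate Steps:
f(H, s) = -1/2 - s/2 (f(H, s) = -(s + 1)/2 = -(1 + s)/2 = -1/2 - s/2)
y(X) = 95/2 - 5*X/2 (y(X) = 5*((-1/2 - X/2) + 10) = 5*(19/2 - X/2) = 95/2 - 5*X/2)
y(6)*(-11) = (95/2 - 5/2*6)*(-11) = (95/2 - 15)*(-11) = (65/2)*(-11) = -715/2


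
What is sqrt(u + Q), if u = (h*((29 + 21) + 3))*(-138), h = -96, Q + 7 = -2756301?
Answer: 2*I*sqrt(513541) ≈ 1433.2*I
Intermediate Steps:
Q = -2756308 (Q = -7 - 2756301 = -2756308)
u = 702144 (u = -96*((29 + 21) + 3)*(-138) = -96*(50 + 3)*(-138) = -96*53*(-138) = -5088*(-138) = 702144)
sqrt(u + Q) = sqrt(702144 - 2756308) = sqrt(-2054164) = 2*I*sqrt(513541)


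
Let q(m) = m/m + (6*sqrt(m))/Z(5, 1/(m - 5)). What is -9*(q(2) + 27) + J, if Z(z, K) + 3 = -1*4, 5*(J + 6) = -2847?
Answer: -4137/5 + 54*sqrt(2)/7 ≈ -816.49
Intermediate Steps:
J = -2877/5 (J = -6 + (1/5)*(-2847) = -6 - 2847/5 = -2877/5 ≈ -575.40)
Z(z, K) = -7 (Z(z, K) = -3 - 1*4 = -3 - 4 = -7)
q(m) = 1 - 6*sqrt(m)/7 (q(m) = m/m + (6*sqrt(m))/(-7) = 1 + (6*sqrt(m))*(-1/7) = 1 - 6*sqrt(m)/7)
-9*(q(2) + 27) + J = -9*((1 - 6*sqrt(2)/7) + 27) - 2877/5 = -9*(28 - 6*sqrt(2)/7) - 2877/5 = (-252 + 54*sqrt(2)/7) - 2877/5 = -4137/5 + 54*sqrt(2)/7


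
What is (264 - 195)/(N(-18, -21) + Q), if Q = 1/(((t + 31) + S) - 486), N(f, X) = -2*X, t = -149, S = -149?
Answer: 2259/1375 ≈ 1.6429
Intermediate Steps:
Q = -1/753 (Q = 1/(((-149 + 31) - 149) - 486) = 1/((-118 - 149) - 486) = 1/(-267 - 486) = 1/(-753) = -1/753 ≈ -0.0013280)
(264 - 195)/(N(-18, -21) + Q) = (264 - 195)/(-2*(-21) - 1/753) = 69/(42 - 1/753) = 69/(31625/753) = 69*(753/31625) = 2259/1375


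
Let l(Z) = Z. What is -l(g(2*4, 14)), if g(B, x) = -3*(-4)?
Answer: -12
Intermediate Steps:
g(B, x) = 12
-l(g(2*4, 14)) = -1*12 = -12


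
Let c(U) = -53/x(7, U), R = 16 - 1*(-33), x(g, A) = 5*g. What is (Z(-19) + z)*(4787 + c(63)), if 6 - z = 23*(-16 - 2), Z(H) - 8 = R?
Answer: 79893684/35 ≈ 2.2827e+6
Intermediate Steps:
R = 49 (R = 16 + 33 = 49)
Z(H) = 57 (Z(H) = 8 + 49 = 57)
z = 420 (z = 6 - 23*(-16 - 2) = 6 - 23*(-18) = 6 - 1*(-414) = 6 + 414 = 420)
c(U) = -53/35 (c(U) = -53/(5*7) = -53/35)
(Z(-19) + z)*(4787 + c(63)) = (57 + 420)*(4787 - 53/35) = 477*(167492/35) = 79893684/35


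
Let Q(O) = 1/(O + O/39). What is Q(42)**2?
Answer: 169/313600 ≈ 0.00053890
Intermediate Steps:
Q(O) = 39/(40*O) (Q(O) = 1/(O + O*(1/39)) = 1/(O + O/39) = 1/(40*O/39) = 39/(40*O))
Q(42)**2 = ((39/40)/42)**2 = ((39/40)*(1/42))**2 = (13/560)**2 = 169/313600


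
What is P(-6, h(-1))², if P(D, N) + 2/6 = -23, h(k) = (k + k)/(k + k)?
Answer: 4900/9 ≈ 544.44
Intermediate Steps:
h(k) = 1 (h(k) = (2*k)/((2*k)) = (2*k)*(1/(2*k)) = 1)
P(D, N) = -70/3 (P(D, N) = -⅓ - 23 = -70/3)
P(-6, h(-1))² = (-70/3)² = 4900/9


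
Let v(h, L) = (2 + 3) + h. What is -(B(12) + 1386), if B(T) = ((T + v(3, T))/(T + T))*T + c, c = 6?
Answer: -1402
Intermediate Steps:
v(h, L) = 5 + h
B(T) = 10 + T/2 (B(T) = ((T + (5 + 3))/(T + T))*T + 6 = ((T + 8)/((2*T)))*T + 6 = ((8 + T)*(1/(2*T)))*T + 6 = ((8 + T)/(2*T))*T + 6 = (4 + T/2) + 6 = 10 + T/2)
-(B(12) + 1386) = -((10 + (½)*12) + 1386) = -((10 + 6) + 1386) = -(16 + 1386) = -1*1402 = -1402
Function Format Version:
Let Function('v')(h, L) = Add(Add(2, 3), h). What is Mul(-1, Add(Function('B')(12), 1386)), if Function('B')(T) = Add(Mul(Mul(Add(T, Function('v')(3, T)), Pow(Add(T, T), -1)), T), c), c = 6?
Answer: -1402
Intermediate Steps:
Function('v')(h, L) = Add(5, h)
Function('B')(T) = Add(10, Mul(Rational(1, 2), T)) (Function('B')(T) = Add(Mul(Mul(Add(T, Add(5, 3)), Pow(Add(T, T), -1)), T), 6) = Add(Mul(Mul(Add(T, 8), Pow(Mul(2, T), -1)), T), 6) = Add(Mul(Mul(Add(8, T), Mul(Rational(1, 2), Pow(T, -1))), T), 6) = Add(Mul(Mul(Rational(1, 2), Pow(T, -1), Add(8, T)), T), 6) = Add(Add(4, Mul(Rational(1, 2), T)), 6) = Add(10, Mul(Rational(1, 2), T)))
Mul(-1, Add(Function('B')(12), 1386)) = Mul(-1, Add(Add(10, Mul(Rational(1, 2), 12)), 1386)) = Mul(-1, Add(Add(10, 6), 1386)) = Mul(-1, Add(16, 1386)) = Mul(-1, 1402) = -1402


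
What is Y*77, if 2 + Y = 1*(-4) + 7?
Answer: 77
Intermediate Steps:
Y = 1 (Y = -2 + (1*(-4) + 7) = -2 + (-4 + 7) = -2 + 3 = 1)
Y*77 = 1*77 = 77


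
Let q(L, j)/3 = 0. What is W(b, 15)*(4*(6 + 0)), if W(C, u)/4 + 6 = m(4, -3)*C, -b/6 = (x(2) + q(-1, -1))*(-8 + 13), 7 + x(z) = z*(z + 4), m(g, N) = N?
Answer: 42624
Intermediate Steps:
q(L, j) = 0 (q(L, j) = 3*0 = 0)
x(z) = -7 + z*(4 + z) (x(z) = -7 + z*(z + 4) = -7 + z*(4 + z))
b = -150 (b = -6*((-7 + 2² + 4*2) + 0)*(-8 + 13) = -6*((-7 + 4 + 8) + 0)*5 = -6*(5 + 0)*5 = -30*5 = -6*25 = -150)
W(C, u) = -24 - 12*C (W(C, u) = -24 + 4*(-3*C) = -24 - 12*C)
W(b, 15)*(4*(6 + 0)) = (-24 - 12*(-150))*(4*(6 + 0)) = (-24 + 1800)*(4*6) = 1776*24 = 42624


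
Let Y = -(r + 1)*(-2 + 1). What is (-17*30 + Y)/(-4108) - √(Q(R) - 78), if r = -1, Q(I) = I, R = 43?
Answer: 255/2054 - I*√35 ≈ 0.12415 - 5.9161*I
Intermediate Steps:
Y = 0 (Y = -(-1 + 1)*(-2 + 1) = -0*(-1) = -1*0 = 0)
(-17*30 + Y)/(-4108) - √(Q(R) - 78) = (-17*30 + 0)/(-4108) - √(43 - 78) = (-510 + 0)*(-1/4108) - √(-35) = -510*(-1/4108) - I*√35 = 255/2054 - I*√35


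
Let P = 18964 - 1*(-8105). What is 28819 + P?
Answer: 55888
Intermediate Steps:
P = 27069 (P = 18964 + 8105 = 27069)
28819 + P = 28819 + 27069 = 55888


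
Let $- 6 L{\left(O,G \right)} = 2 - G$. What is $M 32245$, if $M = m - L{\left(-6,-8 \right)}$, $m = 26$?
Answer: $\frac{2676335}{3} \approx 8.9211 \cdot 10^{5}$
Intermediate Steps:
$L{\left(O,G \right)} = - \frac{1}{3} + \frac{G}{6}$ ($L{\left(O,G \right)} = - \frac{2 - G}{6} = - \frac{1}{3} + \frac{G}{6}$)
$M = \frac{83}{3}$ ($M = 26 - \left(- \frac{1}{3} + \frac{1}{6} \left(-8\right)\right) = 26 - \left(- \frac{1}{3} - \frac{4}{3}\right) = 26 - - \frac{5}{3} = 26 + \frac{5}{3} = \frac{83}{3} \approx 27.667$)
$M 32245 = \frac{83}{3} \cdot 32245 = \frac{2676335}{3}$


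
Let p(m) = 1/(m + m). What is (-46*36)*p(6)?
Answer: -138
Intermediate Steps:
p(m) = 1/(2*m)
(-46*36)*p(6) = (-46*36)*((½)/6) = -828/6 = -1656*1/12 = -138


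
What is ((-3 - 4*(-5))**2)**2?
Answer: 83521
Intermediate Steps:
((-3 - 4*(-5))**2)**2 = ((-3 + 20)**2)**2 = (17**2)**2 = 289**2 = 83521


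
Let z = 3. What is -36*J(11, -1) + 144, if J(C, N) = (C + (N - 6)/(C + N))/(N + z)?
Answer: -207/5 ≈ -41.400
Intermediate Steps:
J(C, N) = (C + (-6 + N)/(C + N))/(3 + N) (J(C, N) = (C + (N - 6)/(C + N))/(N + 3) = (C + (-6 + N)/(C + N))/(3 + N))
-36*J(11, -1) + 144 = -36*(-6 - 1 + 11² + 11*(-1))/((-1)² + 3*11 + 3*(-1) + 11*(-1)) + 144 = -36*(-6 - 1 + 121 - 11)/(1 + 33 - 3 - 11) + 144 = -36*103/20 + 144 = -927/5 + 144 = -207/5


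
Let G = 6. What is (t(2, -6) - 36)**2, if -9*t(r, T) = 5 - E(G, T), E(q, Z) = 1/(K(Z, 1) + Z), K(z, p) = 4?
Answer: 434281/324 ≈ 1340.4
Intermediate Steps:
E(q, Z) = 1/(4 + Z)
t(r, T) = -5/9 + 1/(9*(4 + T)) (t(r, T) = -(5 - 1/(4 + T))/9 = -5/9 + 1/(9*(4 + T)))
(t(2, -6) - 36)**2 = ((-19 - 5*(-6))/(9*(4 - 6)) - 36)**2 = ((1/9)*(-19 + 30)/(-2) - 36)**2 = ((1/9)*(-1/2)*11 - 36)**2 = (-11/18 - 36)**2 = (-659/18)**2 = 434281/324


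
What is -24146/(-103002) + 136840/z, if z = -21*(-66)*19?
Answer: 111595867/20548899 ≈ 5.4307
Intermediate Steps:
z = 26334 (z = 1386*19 = 26334)
-24146/(-103002) + 136840/z = -24146/(-103002) + 136840/26334 = -24146*(-1/103002) + 136840*(1/26334) = 12073/51501 + 6220/1197 = 111595867/20548899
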